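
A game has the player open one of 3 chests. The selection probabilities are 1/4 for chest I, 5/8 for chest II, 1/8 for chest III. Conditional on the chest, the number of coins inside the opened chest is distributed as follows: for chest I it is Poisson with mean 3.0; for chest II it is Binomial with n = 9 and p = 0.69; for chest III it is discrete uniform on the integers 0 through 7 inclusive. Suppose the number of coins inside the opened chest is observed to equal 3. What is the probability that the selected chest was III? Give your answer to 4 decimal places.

0.1797

Likelihoods P(X=3 | ·): I: 0.224042; II: 0.0244904; III: 0.125.
Posterior ∝ prior × likelihood. Numerator for III: 0.125·0.125 = 0.015625.
Normalizing constant: 0.25·0.224042 + 0.625·0.0244904 + 0.125·0.125 = 0.086942.
P(III | observation) = 0.015625 / 0.086942 = 0.179718.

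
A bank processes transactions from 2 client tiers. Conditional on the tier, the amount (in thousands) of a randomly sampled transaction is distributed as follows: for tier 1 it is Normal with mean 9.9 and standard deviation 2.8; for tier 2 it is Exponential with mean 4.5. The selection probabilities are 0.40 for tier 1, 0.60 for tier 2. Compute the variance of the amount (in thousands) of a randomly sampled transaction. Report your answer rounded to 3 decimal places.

22.284

Per component, 1: μ=9.9, E[X²]=105.85; 2: μ=4.5, E[X²]=40.5.
E[X] = 0.4·9.9 + 0.6·4.5 = 6.66.
E[X²] = 0.4·105.85 + 0.6·40.5 = 66.64.
Var(X) = E[X²] − (E[X])² = 66.64 − 44.3556 = 22.2844.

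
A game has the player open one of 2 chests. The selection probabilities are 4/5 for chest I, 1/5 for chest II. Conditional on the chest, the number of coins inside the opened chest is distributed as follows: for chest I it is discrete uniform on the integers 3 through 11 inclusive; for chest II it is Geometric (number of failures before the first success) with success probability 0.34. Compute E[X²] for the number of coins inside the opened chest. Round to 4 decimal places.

For each component E[X²] = Var + (mean)², giving I: 55.6667; II: 9.47751.
Overall E[X²] = 0.8·55.6667 + 0.2·9.47751 = 46.4288.

46.4288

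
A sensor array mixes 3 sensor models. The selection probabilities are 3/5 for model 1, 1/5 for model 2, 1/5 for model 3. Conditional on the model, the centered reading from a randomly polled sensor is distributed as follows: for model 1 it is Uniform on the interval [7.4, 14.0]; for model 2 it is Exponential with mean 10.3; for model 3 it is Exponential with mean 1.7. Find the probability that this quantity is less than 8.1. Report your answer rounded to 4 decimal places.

Conditional on each model, P(X < 8.1): 1: 0.106061; 2: 0.544522; 3: 0.991475.
By total probability, P(X < 8.1) = 0.6·0.106061 + 0.2·0.544522 + 0.2·0.991475 = 0.370836.

0.3708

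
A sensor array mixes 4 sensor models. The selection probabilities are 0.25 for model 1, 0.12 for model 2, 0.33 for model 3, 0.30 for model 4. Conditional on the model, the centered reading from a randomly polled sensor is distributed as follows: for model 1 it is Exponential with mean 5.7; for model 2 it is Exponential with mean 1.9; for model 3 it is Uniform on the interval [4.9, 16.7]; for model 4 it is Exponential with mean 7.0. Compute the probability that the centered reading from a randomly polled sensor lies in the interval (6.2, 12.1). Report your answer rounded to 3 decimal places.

Conditional on each model, P(6.2 < X < 12.1): 1: 0.217289; 2: 0.0365525; 3: 0.5; 4: 0.234882.
By total probability, P(6.2 < X < 12.1) = 0.25·0.217289 + 0.12·0.0365525 + 0.33·0.5 + 0.3·0.234882 = 0.294173.

0.294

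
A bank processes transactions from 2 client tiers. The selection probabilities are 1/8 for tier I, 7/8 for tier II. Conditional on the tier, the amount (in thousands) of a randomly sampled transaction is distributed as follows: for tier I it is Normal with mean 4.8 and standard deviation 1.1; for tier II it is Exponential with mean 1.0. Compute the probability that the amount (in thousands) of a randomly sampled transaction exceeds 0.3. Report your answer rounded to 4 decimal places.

Conditional on each tier, P(X > 0.3): I: 0.999979; II: 0.740818.
By total probability, P(X > 0.3) = 0.125·0.999979 + 0.875·0.740818 = 0.773213.

0.7732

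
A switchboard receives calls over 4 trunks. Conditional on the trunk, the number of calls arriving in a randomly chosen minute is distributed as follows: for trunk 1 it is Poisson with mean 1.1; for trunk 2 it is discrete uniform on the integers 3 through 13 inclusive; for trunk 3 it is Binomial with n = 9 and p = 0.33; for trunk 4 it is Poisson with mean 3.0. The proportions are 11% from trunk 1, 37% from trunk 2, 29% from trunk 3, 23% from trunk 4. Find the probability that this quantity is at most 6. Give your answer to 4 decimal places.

0.7546

Conditional on each trunk, P(X ≤ 6): 1: 0.999851; 2: 0.363636; 3: 0.992218; 4: 0.966491.
By total probability, P(X ≤ 6) = 0.11·0.999851 + 0.37·0.363636 + 0.29·0.992218 + 0.23·0.966491 = 0.754565.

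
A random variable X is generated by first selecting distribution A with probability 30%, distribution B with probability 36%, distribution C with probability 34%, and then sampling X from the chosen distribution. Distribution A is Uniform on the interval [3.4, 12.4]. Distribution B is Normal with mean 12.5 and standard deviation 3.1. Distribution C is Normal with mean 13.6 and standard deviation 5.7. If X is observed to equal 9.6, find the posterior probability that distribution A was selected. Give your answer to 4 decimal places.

0.4073

Likelihoods f(9.6 | ·): A: 0.111111; B: 0.0830838; C: 0.0547141.
Posterior ∝ prior × likelihood. Numerator for A: 0.3·0.111111 = 0.0333333.
Normalizing constant: 0.3·0.111111 + 0.36·0.0830838 + 0.34·0.0547141 = 0.0818463.
P(A | observation) = 0.0333333 / 0.0818463 = 0.407268.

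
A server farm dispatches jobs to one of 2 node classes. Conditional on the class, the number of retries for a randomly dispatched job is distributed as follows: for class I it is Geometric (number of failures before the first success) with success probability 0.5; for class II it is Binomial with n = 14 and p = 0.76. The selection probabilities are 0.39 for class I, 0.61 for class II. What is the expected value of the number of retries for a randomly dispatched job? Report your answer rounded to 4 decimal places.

6.8804

Component means — I: 1; II: 10.64.
E[X] = 0.39·1 + 0.61·10.64 = 6.8804.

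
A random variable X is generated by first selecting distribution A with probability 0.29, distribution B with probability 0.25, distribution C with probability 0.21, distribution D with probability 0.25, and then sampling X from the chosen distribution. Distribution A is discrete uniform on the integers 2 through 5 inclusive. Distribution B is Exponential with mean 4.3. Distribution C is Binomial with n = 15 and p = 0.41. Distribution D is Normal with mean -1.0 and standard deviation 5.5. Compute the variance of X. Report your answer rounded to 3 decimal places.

19.871

Per component, A: μ=3.5, E[X²]=13.5; B: μ=4.3, E[X²]=36.98; C: μ=6.15, E[X²]=41.451; D: μ=-1, E[X²]=31.25.
E[X] = 0.29·3.5 + 0.25·4.3 + 0.21·6.15 + 0.25·-1 = 3.1315.
E[X²] = 0.29·13.5 + 0.25·36.98 + 0.21·41.451 + 0.25·31.25 = 29.6772.
Var(X) = E[X²] − (E[X])² = 29.6772 − 9.80629 = 19.8709.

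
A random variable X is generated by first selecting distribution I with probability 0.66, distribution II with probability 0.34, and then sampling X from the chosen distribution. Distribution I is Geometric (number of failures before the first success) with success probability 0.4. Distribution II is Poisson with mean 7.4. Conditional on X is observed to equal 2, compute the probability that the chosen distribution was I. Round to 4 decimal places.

Likelihoods P(X=2 | ·): I: 0.144; II: 0.0167361.
Posterior ∝ prior × likelihood. Numerator for I: 0.66·0.144 = 0.09504.
Normalizing constant: 0.66·0.144 + 0.34·0.0167361 = 0.10073.
P(I | observation) = 0.09504 / 0.10073 = 0.94351.

0.9435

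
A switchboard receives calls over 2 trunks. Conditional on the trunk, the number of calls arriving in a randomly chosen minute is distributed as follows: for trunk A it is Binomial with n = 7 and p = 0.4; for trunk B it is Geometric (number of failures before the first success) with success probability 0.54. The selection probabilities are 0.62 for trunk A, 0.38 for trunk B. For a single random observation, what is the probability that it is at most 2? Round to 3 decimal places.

0.603

Conditional on each trunk, P(X ≤ 2): A: 0.419904; B: 0.902664.
By total probability, P(X ≤ 2) = 0.62·0.419904 + 0.38·0.902664 = 0.603353.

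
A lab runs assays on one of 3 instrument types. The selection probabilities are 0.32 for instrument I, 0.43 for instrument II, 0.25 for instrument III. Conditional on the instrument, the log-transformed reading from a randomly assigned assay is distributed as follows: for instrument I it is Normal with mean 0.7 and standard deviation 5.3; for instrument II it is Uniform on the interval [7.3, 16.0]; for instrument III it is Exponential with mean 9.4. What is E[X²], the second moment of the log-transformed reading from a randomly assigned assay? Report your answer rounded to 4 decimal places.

For each component E[X²] = Var + (mean)², giving I: 28.58; II: 142.03; III: 176.72.
Overall E[X²] = 0.32·28.58 + 0.43·142.03 + 0.25·176.72 = 114.398.

114.3985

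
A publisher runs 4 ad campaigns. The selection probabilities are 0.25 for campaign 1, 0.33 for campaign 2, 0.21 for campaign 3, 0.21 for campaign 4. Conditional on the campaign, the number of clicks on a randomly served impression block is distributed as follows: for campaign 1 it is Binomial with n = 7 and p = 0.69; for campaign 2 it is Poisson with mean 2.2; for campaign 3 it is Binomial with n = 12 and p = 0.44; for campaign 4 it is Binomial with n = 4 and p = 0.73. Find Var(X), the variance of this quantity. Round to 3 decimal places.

3.599

Per component, 1: μ=4.83, E[X²]=24.8262; 2: μ=2.2, E[X²]=7.04; 3: μ=5.28, E[X²]=30.8352; 4: μ=2.92, E[X²]=9.3148.
E[X] = 0.25·4.83 + 0.33·2.2 + 0.21·5.28 + 0.21·2.92 = 3.6555.
E[X²] = 0.25·24.8262 + 0.33·7.04 + 0.21·30.8352 + 0.21·9.3148 = 16.9612.
Var(X) = E[X²] − (E[X])² = 16.9612 − 13.3627 = 3.59857.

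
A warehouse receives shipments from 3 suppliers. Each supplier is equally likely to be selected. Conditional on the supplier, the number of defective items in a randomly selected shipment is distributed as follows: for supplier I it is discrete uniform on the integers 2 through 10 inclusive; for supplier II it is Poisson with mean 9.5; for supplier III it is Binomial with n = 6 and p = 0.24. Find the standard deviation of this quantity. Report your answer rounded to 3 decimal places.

Per component, I: μ=6, E[X²]=42.6667; II: μ=9.5, E[X²]=99.75; III: μ=1.44, E[X²]=3.168.
E[X] = 0.333333·6 + 0.333333·9.5 + 0.333333·1.44 = 5.64667.
E[X²] = 0.333333·42.6667 + 0.333333·99.75 + 0.333333·3.168 = 48.5282.
Var(X) = E[X²] − (E[X])² = 48.5282 − 31.8848 = 16.6434.
SD(X) = √16.6434 = 4.07963.

4.080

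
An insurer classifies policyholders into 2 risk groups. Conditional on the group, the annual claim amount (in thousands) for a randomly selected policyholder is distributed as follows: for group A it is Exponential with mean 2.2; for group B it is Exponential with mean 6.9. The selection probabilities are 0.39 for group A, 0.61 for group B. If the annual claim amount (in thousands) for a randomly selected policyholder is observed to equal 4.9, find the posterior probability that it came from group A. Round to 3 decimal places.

Likelihoods f(4.9 | ·): A: 0.04901; B: 0.0712425.
Posterior ∝ prior × likelihood. Numerator for A: 0.39·0.04901 = 0.0191139.
Normalizing constant: 0.39·0.04901 + 0.61·0.0712425 = 0.0625718.
P(A | observation) = 0.0191139 / 0.0625718 = 0.305472.

0.305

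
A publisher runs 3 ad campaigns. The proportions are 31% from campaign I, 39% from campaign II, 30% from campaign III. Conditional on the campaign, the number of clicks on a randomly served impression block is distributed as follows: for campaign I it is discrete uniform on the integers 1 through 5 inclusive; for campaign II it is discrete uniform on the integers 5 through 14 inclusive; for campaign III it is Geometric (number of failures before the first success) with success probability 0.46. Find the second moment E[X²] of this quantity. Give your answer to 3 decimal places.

For each component E[X²] = Var + (mean)², giving I: 11; II: 98.5; III: 3.93006.
Overall E[X²] = 0.31·11 + 0.39·98.5 + 0.3·3.93006 = 43.004.

43.004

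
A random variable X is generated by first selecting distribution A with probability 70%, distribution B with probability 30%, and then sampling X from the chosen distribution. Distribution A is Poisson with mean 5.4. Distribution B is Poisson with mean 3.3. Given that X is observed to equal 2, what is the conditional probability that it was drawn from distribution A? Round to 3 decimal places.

0.433

Likelihoods P(X=2 | ·): A: 0.0658518; B: 0.200829.
Posterior ∝ prior × likelihood. Numerator for A: 0.7·0.0658518 = 0.0460962.
Normalizing constant: 0.7·0.0658518 + 0.3·0.200829 = 0.106345.
P(A | observation) = 0.0460962 / 0.106345 = 0.43346.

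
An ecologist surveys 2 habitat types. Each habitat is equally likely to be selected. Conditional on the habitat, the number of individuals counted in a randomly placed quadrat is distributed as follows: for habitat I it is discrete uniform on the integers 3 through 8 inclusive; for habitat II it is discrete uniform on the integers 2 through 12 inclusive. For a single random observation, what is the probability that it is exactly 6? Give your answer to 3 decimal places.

0.129

Conditional on each habitat, P(X = 6): I: 0.166667; II: 0.0909091.
By total probability, P(X = 6) = 0.5·0.166667 + 0.5·0.0909091 = 0.128788.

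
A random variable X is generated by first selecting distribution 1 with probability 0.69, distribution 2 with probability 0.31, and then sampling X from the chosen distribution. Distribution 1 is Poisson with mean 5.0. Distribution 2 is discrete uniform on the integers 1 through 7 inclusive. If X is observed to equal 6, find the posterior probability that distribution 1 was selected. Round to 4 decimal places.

Likelihoods P(X=6 | ·): 1: 0.146223; 2: 0.142857.
Posterior ∝ prior × likelihood. Numerator for 1: 0.69·0.146223 = 0.100894.
Normalizing constant: 0.69·0.146223 + 0.31·0.142857 = 0.145179.
P(1 | observation) = 0.100894 / 0.145179 = 0.694959.

0.6950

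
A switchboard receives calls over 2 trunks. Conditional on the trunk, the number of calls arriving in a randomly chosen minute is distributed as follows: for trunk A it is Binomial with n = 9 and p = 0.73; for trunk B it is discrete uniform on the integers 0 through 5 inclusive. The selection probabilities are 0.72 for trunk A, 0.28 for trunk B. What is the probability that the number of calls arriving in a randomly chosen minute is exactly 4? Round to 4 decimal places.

Conditional on each trunk, P(X = 4): A: 0.0513429; B: 0.166667.
By total probability, P(X = 4) = 0.72·0.0513429 + 0.28·0.166667 = 0.0836336.

0.0836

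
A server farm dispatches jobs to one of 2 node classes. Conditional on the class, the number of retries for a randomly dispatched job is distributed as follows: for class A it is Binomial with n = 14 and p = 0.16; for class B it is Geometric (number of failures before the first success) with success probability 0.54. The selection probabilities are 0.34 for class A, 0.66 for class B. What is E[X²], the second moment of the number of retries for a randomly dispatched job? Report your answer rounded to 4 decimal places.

3.8658

For each component E[X²] = Var + (mean)², giving A: 6.8992; B: 2.30316.
Overall E[X²] = 0.34·6.8992 + 0.66·2.30316 = 3.86581.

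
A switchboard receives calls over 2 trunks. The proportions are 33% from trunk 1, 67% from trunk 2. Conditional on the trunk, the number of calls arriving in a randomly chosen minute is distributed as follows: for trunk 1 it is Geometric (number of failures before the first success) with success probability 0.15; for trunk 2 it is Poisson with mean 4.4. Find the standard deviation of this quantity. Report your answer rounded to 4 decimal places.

3.9711

Per component, 1: μ=5.66667, E[X²]=69.8889; 2: μ=4.4, E[X²]=23.76.
E[X] = 0.33·5.66667 + 0.67·4.4 = 4.818.
E[X²] = 0.33·69.8889 + 0.67·23.76 = 38.9825.
Var(X) = E[X²] − (E[X])² = 38.9825 − 23.2131 = 15.7694.
SD(X) = √15.7694 = 3.97107.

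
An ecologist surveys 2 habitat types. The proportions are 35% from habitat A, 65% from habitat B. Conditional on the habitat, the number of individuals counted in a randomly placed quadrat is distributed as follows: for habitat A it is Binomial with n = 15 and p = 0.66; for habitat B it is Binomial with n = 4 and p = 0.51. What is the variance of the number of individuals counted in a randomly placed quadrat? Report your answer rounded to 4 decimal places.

Per component, A: μ=9.9, E[X²]=101.376; B: μ=2.04, E[X²]=5.1612.
E[X] = 0.35·9.9 + 0.65·2.04 = 4.791.
E[X²] = 0.35·101.376 + 0.65·5.1612 = 38.8364.
Var(X) = E[X²] − (E[X])² = 38.8364 − 22.9537 = 15.8827.

15.8827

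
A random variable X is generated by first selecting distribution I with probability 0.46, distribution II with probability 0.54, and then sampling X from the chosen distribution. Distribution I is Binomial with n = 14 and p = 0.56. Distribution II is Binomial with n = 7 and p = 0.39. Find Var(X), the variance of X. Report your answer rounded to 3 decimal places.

8.972

Per component, I: μ=7.84, E[X²]=64.9152; II: μ=2.73, E[X²]=9.1182.
E[X] = 0.46·7.84 + 0.54·2.73 = 5.0806.
E[X²] = 0.46·64.9152 + 0.54·9.1182 = 34.7848.
Var(X) = E[X²] − (E[X])² = 34.7848 − 25.8125 = 8.97232.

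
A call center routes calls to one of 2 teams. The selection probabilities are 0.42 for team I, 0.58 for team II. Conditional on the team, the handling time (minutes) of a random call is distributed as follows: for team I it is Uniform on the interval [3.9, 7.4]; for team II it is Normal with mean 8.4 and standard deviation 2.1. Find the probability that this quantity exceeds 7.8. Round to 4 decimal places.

Conditional on each team, P(X > 7.8): I: 0; II: 0.612452.
By total probability, P(X > 7.8) = 0.42·0 + 0.58·0.612452 = 0.355222.

0.3552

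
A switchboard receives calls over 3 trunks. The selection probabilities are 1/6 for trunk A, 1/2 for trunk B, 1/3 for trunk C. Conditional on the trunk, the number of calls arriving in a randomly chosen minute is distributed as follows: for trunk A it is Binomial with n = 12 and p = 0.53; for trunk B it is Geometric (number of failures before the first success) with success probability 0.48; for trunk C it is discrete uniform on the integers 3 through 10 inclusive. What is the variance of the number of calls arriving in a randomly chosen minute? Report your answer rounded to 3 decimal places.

Per component, A: μ=6.36, E[X²]=43.4388; B: μ=1.08333, E[X²]=3.43056; C: μ=6.5, E[X²]=47.5.
E[X] = 0.166667·6.36 + 0.5·1.08333 + 0.333333·6.5 = 3.76833.
E[X²] = 0.166667·43.4388 + 0.5·3.43056 + 0.333333·47.5 = 24.7884.
Var(X) = E[X²] − (E[X])² = 24.7884 − 14.2003 = 10.5881.

10.588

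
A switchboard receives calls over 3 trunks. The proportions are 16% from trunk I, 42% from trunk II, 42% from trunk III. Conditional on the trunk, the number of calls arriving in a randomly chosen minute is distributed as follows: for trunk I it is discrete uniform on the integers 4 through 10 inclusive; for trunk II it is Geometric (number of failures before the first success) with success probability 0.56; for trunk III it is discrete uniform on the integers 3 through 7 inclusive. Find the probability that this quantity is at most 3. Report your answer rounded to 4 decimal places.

Conditional on each trunk, P(X ≤ 3): I: 0; II: 0.962519; III: 0.2.
By total probability, P(X ≤ 3) = 0.16·0 + 0.42·0.962519 + 0.42·0.2 = 0.488258.

0.4883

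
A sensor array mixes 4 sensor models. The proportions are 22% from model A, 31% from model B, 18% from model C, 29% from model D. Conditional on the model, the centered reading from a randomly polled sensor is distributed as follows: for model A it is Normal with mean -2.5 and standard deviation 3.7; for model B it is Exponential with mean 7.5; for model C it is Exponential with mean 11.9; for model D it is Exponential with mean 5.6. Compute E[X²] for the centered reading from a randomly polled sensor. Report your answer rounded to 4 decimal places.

108.4302

For each component E[X²] = Var + (mean)², giving A: 19.94; B: 112.5; C: 283.22; D: 62.72.
Overall E[X²] = 0.22·19.94 + 0.31·112.5 + 0.18·283.22 + 0.29·62.72 = 108.43.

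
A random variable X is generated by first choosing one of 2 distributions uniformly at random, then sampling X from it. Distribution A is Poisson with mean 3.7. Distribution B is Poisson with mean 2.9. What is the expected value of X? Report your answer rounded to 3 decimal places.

Component means — A: 3.7; B: 2.9.
E[X] = 0.5·3.7 + 0.5·2.9 = 3.3.

3.300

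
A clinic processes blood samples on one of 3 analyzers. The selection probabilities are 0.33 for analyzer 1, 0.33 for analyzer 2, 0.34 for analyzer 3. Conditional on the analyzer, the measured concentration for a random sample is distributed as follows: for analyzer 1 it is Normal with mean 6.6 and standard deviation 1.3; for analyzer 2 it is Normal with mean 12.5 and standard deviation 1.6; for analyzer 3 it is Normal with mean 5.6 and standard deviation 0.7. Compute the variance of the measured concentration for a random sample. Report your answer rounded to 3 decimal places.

10.814

Per component, 1: μ=6.6, E[X²]=45.25; 2: μ=12.5, E[X²]=158.81; 3: μ=5.6, E[X²]=31.85.
E[X] = 0.33·6.6 + 0.33·12.5 + 0.34·5.6 = 8.207.
E[X²] = 0.33·45.25 + 0.33·158.81 + 0.34·31.85 = 78.1688.
Var(X) = E[X²] − (E[X])² = 78.1688 − 67.3548 = 10.814.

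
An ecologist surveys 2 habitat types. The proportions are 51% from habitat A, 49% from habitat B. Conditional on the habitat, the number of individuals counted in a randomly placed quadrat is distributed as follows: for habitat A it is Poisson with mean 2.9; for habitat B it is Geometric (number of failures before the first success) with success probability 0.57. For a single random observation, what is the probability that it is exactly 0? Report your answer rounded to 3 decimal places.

0.307

Conditional on each habitat, P(X = 0): A: 0.0550232; B: 0.57.
By total probability, P(X = 0) = 0.51·0.0550232 + 0.49·0.57 = 0.307362.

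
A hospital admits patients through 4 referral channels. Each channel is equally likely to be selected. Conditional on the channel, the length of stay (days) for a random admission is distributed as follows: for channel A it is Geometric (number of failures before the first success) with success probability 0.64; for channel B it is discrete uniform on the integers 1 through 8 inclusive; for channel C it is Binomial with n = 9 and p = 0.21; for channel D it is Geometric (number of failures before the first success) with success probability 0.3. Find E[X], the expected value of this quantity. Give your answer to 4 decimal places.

Component means — A: 0.5625; B: 4.5; C: 1.89; D: 2.33333.
E[X] = 0.25·0.5625 + 0.25·4.5 + 0.25·1.89 + 0.25·2.33333 = 2.32146.

2.3215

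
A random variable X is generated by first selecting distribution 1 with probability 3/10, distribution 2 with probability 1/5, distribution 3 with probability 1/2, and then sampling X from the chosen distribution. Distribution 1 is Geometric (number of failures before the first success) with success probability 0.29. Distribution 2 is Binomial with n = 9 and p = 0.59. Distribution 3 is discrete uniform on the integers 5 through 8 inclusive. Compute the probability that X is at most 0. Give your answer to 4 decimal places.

0.0871

Conditional on each component, P(X ≤ 0): 1: 0.29; 2: 0.000327382; 3: 0.
By total probability, P(X ≤ 0) = 0.3·0.29 + 0.2·0.000327382 + 0.5·0 = 0.0870655.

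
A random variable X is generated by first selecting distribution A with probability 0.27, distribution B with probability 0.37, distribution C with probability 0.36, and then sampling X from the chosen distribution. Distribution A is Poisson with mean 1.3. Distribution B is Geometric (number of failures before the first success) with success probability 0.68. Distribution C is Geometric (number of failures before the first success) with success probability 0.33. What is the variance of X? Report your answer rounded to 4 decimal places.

Per component, A: μ=1.3, E[X²]=2.99; B: μ=0.470588, E[X²]=0.913495; C: μ=2.0303, E[X²]=10.2746.
E[X] = 0.27·1.3 + 0.37·0.470588 + 0.36·2.0303 = 1.25603.
E[X²] = 0.27·2.99 + 0.37·0.913495 + 0.36·10.2746 = 4.84414.
Var(X) = E[X²] − (E[X])² = 4.84414 − 1.5776 = 3.26653.

3.2665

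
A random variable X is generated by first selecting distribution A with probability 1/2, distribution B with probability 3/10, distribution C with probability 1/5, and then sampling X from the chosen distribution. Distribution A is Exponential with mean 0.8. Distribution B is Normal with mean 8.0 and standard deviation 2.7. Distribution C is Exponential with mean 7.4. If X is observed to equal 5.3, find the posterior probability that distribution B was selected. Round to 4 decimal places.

0.6570

Likelihoods f(5.3 | ·): A: 0.00165848; B: 0.0896188; C: 0.0660267.
Posterior ∝ prior × likelihood. Numerator for B: 0.3·0.0896188 = 0.0268856.
Normalizing constant: 0.5·0.00165848 + 0.3·0.0896188 + 0.2·0.0660267 = 0.0409202.
P(B | observation) = 0.0268856 / 0.0409202 = 0.657026.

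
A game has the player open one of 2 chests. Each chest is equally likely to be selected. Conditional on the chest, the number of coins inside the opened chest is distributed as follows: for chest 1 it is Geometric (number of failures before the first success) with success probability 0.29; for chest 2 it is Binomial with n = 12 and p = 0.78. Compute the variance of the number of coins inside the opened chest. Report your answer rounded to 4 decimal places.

Per component, 1: μ=2.44828, E[X²]=14.4364; 2: μ=9.36, E[X²]=89.6688.
E[X] = 0.5·2.44828 + 0.5·9.36 = 5.90414.
E[X²] = 0.5·14.4364 + 0.5·89.6688 = 52.0526.
Var(X) = E[X²] − (E[X])² = 52.0526 − 34.8588 = 17.1937.

17.1937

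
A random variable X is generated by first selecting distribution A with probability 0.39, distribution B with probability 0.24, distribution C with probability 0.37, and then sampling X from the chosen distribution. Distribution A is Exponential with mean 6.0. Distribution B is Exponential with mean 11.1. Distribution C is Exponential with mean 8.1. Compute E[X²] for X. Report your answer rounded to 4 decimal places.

135.7722

For each component E[X²] = Var + (mean)², giving A: 72; B: 246.42; C: 131.22.
Overall E[X²] = 0.39·72 + 0.24·246.42 + 0.37·131.22 = 135.772.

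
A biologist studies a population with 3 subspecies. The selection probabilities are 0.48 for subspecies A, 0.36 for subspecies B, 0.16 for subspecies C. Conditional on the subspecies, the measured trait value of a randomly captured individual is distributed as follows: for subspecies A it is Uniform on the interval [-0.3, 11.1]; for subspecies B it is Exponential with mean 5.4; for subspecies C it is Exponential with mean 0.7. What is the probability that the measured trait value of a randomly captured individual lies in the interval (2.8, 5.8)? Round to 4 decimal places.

0.2206

Conditional on each subspecies, P(2.8 < X < 5.8): A: 0.263158; B: 0.253788; C: 0.0180635.
By total probability, P(2.8 < X < 5.8) = 0.48·0.263158 + 0.36·0.253788 + 0.16·0.0180635 = 0.22057.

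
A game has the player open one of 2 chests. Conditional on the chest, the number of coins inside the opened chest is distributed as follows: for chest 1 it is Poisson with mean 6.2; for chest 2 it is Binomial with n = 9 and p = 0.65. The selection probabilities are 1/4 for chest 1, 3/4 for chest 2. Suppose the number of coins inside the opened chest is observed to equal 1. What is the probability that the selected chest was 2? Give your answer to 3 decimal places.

Likelihoods P(X=1 | ·): 1: 0.0125825; 2: 0.00131735.
Posterior ∝ prior × likelihood. Numerator for 2: 0.75·0.00131735 = 0.00098801.
Normalizing constant: 0.25·0.0125825 + 0.75·0.00131735 = 0.00413363.
P(2 | observation) = 0.00098801 / 0.00413363 = 0.239018.

0.239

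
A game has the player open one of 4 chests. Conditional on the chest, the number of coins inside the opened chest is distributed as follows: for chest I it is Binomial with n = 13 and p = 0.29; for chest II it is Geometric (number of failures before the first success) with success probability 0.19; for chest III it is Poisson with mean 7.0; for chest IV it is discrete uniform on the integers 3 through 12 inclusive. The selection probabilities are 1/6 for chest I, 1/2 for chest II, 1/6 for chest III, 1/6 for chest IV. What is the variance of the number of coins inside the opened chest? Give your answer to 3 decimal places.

Per component, I: μ=3.77, E[X²]=16.8896; II: μ=4.26316, E[X²]=40.6122; III: μ=7, E[X²]=56; IV: μ=7.5, E[X²]=64.5.
E[X] = 0.166667·3.77 + 0.5·4.26316 + 0.166667·7 + 0.166667·7.5 = 5.17658.
E[X²] = 0.166667·16.8896 + 0.5·40.6122 + 0.166667·56 + 0.166667·64.5 = 43.2044.
Var(X) = E[X²] − (E[X])² = 43.2044 − 26.797 = 16.4074.

16.407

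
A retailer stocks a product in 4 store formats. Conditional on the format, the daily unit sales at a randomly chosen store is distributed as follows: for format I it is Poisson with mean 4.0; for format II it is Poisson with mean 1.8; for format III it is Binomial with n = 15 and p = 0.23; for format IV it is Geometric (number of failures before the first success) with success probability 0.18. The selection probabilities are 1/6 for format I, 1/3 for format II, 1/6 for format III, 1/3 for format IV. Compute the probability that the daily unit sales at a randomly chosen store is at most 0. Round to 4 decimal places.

Conditional on each format, P(X ≤ 0): I: 0.0183156; II: 0.165299; III: 0.0198317; IV: 0.18.
By total probability, P(X ≤ 0) = 0.166667·0.0183156 + 0.333333·0.165299 + 0.166667·0.0198317 + 0.333333·0.18 = 0.121458.

0.1215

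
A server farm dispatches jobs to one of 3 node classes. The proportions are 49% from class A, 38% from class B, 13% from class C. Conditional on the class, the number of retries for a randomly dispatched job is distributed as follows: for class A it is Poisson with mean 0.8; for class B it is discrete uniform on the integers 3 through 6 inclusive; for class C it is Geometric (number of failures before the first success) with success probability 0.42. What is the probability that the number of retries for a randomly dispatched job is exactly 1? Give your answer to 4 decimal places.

0.2078

Conditional on each class, P(X = 1): A: 0.359463; B: 0; C: 0.2436.
By total probability, P(X = 1) = 0.49·0.359463 + 0.38·0 + 0.13·0.2436 = 0.207805.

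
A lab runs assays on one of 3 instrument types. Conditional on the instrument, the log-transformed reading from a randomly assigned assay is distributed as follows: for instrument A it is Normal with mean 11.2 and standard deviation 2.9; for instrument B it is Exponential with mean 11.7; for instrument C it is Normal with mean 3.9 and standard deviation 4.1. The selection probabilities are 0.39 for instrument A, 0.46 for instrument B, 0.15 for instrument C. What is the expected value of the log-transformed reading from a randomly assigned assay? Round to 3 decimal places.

10.335

Component means — A: 11.2; B: 11.7; C: 3.9.
E[X] = 0.39·11.2 + 0.46·11.7 + 0.15·3.9 = 10.335.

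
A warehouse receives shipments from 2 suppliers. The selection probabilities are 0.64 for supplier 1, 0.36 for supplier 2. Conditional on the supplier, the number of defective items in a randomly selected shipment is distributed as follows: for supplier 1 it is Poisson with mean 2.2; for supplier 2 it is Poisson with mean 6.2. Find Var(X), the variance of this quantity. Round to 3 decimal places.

Per component, 1: μ=2.2, E[X²]=7.04; 2: μ=6.2, E[X²]=44.64.
E[X] = 0.64·2.2 + 0.36·6.2 = 3.64.
E[X²] = 0.64·7.04 + 0.36·44.64 = 20.576.
Var(X) = E[X²] − (E[X])² = 20.576 − 13.2496 = 7.3264.

7.326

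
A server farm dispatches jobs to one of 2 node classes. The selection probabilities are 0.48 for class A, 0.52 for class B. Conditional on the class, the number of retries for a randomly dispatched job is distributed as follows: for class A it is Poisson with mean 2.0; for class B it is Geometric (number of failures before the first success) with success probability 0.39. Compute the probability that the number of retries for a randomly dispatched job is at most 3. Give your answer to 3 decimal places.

0.859

Conditional on each class, P(X ≤ 3): A: 0.857123; B: 0.861542.
By total probability, P(X ≤ 3) = 0.48·0.857123 + 0.52·0.861542 = 0.859421.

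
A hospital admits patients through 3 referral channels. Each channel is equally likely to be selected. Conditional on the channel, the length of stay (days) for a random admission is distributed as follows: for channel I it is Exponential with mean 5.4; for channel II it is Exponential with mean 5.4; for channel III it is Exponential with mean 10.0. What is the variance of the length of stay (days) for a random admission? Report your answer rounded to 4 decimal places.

Per component, I: μ=5.4, E[X²]=58.32; II: μ=5.4, E[X²]=58.32; III: μ=10, E[X²]=200.
E[X] = 0.333333·5.4 + 0.333333·5.4 + 0.333333·10 = 6.93333.
E[X²] = 0.333333·58.32 + 0.333333·58.32 + 0.333333·200 = 105.547.
Var(X) = E[X²] − (E[X])² = 105.547 − 48.0711 = 57.4756.

57.4756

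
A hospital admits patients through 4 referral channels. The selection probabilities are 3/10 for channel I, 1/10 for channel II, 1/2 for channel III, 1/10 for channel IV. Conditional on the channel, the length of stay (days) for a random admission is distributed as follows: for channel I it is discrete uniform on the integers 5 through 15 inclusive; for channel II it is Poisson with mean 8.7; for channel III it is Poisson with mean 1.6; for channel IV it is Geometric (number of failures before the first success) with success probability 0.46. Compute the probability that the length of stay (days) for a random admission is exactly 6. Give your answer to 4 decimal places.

Conditional on each channel, P(X = 6): I: 0.0909091; II: 0.100328; III: 0.00470453; IV: 0.0114057.
By total probability, P(X = 6) = 0.3·0.0909091 + 0.1·0.100328 + 0.5·0.00470453 + 0.1·0.0114057 = 0.0407983.

0.0408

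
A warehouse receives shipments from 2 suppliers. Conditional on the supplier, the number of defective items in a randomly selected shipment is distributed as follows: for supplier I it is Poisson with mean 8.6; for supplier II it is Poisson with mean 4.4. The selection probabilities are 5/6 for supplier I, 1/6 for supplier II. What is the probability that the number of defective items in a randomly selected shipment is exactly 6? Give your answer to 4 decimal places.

0.1068

Conditional on each supplier, P(X = 6): I: 0.103449; II: 0.123734.
By total probability, P(X = 6) = 0.833333·0.103449 + 0.166667·0.123734 = 0.10683.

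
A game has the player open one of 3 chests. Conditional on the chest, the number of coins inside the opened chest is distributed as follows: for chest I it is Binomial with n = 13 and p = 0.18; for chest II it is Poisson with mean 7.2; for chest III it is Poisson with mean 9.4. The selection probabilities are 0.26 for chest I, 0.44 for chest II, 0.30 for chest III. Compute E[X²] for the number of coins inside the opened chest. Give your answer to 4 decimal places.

For each component E[X²] = Var + (mean)², giving I: 7.3944; II: 59.04; III: 97.76.
Overall E[X²] = 0.26·7.3944 + 0.44·59.04 + 0.3·97.76 = 57.2281.

57.2281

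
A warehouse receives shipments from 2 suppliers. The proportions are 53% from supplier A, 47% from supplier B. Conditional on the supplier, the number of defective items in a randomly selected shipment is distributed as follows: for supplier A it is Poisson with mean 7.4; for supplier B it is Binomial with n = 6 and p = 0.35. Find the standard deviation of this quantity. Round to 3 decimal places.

3.400

Per component, A: μ=7.4, E[X²]=62.16; B: μ=2.1, E[X²]=5.775.
E[X] = 0.53·7.4 + 0.47·2.1 = 4.909.
E[X²] = 0.53·62.16 + 0.47·5.775 = 35.6591.
Var(X) = E[X²] − (E[X])² = 35.6591 − 24.0983 = 11.5608.
SD(X) = √11.5608 = 3.40011.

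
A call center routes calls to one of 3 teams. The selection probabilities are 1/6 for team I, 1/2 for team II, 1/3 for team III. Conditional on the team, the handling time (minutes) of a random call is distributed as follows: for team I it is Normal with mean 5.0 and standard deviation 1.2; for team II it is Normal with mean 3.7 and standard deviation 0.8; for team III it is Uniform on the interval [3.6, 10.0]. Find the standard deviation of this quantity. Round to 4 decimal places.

1.9027

Per component, I: μ=5, E[X²]=26.44; II: μ=3.7, E[X²]=14.33; III: μ=6.8, E[X²]=49.6533.
E[X] = 0.166667·5 + 0.5·3.7 + 0.333333·6.8 = 4.95.
E[X²] = 0.166667·26.44 + 0.5·14.33 + 0.333333·49.6533 = 28.1228.
Var(X) = E[X²] − (E[X])² = 28.1228 − 24.5025 = 3.62028.
SD(X) = √3.62028 = 1.9027.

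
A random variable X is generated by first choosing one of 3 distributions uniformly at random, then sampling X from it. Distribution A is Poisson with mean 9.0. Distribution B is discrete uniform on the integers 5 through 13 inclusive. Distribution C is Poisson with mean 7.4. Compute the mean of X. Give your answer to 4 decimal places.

Component means — A: 9; B: 9; C: 7.4.
E[X] = 0.333333·9 + 0.333333·9 + 0.333333·7.4 = 8.46667.

8.4667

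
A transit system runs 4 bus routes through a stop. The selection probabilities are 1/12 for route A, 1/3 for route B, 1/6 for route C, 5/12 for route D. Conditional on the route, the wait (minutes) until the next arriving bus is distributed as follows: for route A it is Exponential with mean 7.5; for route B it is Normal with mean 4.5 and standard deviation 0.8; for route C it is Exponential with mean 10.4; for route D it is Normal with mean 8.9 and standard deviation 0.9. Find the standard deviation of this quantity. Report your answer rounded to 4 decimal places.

Per component, A: μ=7.5, E[X²]=112.5; B: μ=4.5, E[X²]=20.89; C: μ=10.4, E[X²]=216.32; D: μ=8.9, E[X²]=80.02.
E[X] = 0.0833333·7.5 + 0.333333·4.5 + 0.166667·10.4 + 0.416667·8.9 = 7.56667.
E[X²] = 0.0833333·112.5 + 0.333333·20.89 + 0.166667·216.32 + 0.416667·80.02 = 85.7333.
Var(X) = E[X²] − (E[X])² = 85.7333 − 57.2544 = 28.4789.
SD(X) = √28.4789 = 5.33656.

5.3366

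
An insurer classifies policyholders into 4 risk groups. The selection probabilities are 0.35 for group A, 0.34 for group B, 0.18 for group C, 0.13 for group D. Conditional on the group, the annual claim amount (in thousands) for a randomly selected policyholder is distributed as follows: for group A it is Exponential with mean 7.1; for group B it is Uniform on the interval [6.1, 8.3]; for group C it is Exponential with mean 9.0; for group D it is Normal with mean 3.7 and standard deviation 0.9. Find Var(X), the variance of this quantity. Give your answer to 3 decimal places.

Per component, A: μ=7.1, E[X²]=100.82; B: μ=7.2, E[X²]=52.2433; C: μ=9, E[X²]=162; D: μ=3.7, E[X²]=14.5.
E[X] = 0.35·7.1 + 0.34·7.2 + 0.18·9 + 0.13·3.7 = 7.034.
E[X²] = 0.35·100.82 + 0.34·52.2433 + 0.18·162 + 0.13·14.5 = 84.0947.
Var(X) = E[X²] − (E[X])² = 84.0947 − 49.4772 = 34.6176.

34.618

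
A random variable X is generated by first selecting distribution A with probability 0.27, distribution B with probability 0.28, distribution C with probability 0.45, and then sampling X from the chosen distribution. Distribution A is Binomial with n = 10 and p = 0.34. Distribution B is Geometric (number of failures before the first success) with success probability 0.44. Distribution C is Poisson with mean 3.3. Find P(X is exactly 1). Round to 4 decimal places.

0.1456

Conditional on each component, P(X = 1): A: 0.0807931; B: 0.2464; C: 0.121714.
By total probability, P(X = 1) = 0.27·0.0807931 + 0.28·0.2464 + 0.45·0.121714 = 0.145578.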